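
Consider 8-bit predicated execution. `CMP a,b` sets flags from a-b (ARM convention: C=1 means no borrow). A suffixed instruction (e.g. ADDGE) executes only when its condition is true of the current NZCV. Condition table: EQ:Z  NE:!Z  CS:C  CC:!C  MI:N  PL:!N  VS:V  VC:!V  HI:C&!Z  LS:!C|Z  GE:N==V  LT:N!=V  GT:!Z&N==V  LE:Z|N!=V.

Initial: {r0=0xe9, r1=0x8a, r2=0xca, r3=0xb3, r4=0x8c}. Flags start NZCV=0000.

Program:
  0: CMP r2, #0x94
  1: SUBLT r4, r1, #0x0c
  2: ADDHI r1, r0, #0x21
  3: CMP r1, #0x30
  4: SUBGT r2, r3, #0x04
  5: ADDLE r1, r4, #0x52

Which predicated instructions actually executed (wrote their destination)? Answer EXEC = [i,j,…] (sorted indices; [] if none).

EXEC = [2,5]

[0] flags=0010 → (cmp)
[1] flags=0010 LT?F → skip
[2] flags=0010 HI?T → r1=0x0a
[3] flags=1000 → (cmp)
[4] flags=1000 GT?F → skip
[5] flags=1000 LE?T → r1=0xde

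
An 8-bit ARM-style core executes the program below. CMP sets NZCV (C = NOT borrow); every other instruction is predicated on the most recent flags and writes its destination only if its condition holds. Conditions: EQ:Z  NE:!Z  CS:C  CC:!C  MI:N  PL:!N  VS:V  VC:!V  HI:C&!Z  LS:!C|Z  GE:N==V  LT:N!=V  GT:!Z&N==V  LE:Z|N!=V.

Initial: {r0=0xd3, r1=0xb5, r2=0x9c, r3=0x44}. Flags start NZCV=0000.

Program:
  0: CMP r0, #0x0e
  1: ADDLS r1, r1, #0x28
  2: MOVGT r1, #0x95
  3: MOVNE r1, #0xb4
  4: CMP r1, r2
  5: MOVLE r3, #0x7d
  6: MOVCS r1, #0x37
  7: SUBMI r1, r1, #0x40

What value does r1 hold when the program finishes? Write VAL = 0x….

VAL = 0x37

0: ✓ CMP  NZCV=1010
1: · ADDLS
2: · MOVGT
3: ✓ MOVNE  r1←0xb4
4: ✓ CMP  NZCV=0010
5: · MOVLE
6: ✓ MOVCS  r1←0x37
7: · SUBMI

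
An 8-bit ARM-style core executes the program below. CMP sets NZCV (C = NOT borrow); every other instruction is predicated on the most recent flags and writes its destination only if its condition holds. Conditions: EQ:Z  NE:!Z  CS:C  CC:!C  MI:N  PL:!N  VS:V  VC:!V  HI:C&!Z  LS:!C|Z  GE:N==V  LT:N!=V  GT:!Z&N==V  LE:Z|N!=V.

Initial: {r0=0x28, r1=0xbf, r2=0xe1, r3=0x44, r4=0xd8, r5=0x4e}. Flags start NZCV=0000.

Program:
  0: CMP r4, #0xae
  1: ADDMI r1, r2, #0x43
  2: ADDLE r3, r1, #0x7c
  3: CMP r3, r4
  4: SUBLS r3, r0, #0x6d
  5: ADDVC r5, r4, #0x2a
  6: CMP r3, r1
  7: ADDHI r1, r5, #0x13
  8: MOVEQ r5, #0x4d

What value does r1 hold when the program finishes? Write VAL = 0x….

0: ✓ CMP  NZCV=0010
1: · ADDMI
2: · ADDLE
3: ✓ CMP  NZCV=0000
4: ✓ SUBLS  r3←0xbb
5: ✓ ADDVC  r5←0x02
6: ✓ CMP  NZCV=1000
7: · ADDHI
8: · MOVEQ

VAL = 0xbf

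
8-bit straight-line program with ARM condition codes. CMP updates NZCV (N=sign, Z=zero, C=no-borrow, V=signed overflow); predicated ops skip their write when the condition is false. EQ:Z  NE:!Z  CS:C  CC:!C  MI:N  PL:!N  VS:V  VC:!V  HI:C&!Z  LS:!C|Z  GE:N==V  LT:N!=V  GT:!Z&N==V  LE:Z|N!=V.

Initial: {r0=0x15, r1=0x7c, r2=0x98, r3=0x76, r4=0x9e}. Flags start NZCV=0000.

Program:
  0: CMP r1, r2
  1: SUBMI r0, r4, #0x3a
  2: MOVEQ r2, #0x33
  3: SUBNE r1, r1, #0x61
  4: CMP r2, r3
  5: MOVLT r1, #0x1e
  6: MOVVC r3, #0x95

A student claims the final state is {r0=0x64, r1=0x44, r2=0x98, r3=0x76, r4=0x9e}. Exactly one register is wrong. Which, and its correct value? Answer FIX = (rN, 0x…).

FIX = (r1, 0x1e)

0: ✓ CMP  NZCV=1001
1: ✓ SUBMI  r0←0x64
2: · MOVEQ
3: ✓ SUBNE  r1←0x1b
4: ✓ CMP  NZCV=0011
5: ✓ MOVLT  r1←0x1e
6: · MOVVC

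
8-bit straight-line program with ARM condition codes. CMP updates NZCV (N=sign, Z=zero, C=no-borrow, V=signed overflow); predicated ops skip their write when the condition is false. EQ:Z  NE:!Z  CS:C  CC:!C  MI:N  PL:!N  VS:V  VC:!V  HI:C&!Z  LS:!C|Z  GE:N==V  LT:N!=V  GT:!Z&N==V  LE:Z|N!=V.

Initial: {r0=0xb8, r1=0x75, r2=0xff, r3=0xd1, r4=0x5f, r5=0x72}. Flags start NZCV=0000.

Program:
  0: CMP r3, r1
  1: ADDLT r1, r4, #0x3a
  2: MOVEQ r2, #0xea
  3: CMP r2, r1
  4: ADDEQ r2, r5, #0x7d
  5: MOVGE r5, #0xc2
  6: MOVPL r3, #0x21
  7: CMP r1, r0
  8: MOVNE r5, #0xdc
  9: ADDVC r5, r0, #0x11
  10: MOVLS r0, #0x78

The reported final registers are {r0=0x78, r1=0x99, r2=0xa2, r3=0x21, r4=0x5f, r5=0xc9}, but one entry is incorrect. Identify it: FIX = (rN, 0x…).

0: ✓ CMP  NZCV=0011
1: ✓ ADDLT  r1←0x99
2: · MOVEQ
3: ✓ CMP  NZCV=0010
4: · ADDEQ
5: ✓ MOVGE  r5←0xc2
6: ✓ MOVPL  r3←0x21
7: ✓ CMP  NZCV=1000
8: ✓ MOVNE  r5←0xdc
9: ✓ ADDVC  r5←0xc9
10: ✓ MOVLS  r0←0x78

FIX = (r2, 0xff)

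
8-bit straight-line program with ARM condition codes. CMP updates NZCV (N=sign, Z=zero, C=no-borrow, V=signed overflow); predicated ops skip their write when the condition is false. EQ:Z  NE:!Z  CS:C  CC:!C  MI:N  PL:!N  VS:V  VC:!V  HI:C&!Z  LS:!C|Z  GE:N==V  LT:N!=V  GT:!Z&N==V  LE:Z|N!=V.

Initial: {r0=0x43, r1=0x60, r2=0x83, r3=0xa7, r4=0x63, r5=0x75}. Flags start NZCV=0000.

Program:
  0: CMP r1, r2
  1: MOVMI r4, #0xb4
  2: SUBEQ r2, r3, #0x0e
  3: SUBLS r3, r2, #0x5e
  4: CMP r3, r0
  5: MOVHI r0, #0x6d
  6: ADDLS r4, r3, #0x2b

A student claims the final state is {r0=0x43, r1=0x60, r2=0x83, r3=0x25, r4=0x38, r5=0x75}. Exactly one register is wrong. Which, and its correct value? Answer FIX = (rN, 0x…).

FIX = (r4, 0x50)

0: ✓ CMP  NZCV=1001
1: ✓ MOVMI  r4←0xb4
2: · SUBEQ
3: ✓ SUBLS  r3←0x25
4: ✓ CMP  NZCV=1000
5: · MOVHI
6: ✓ ADDLS  r4←0x50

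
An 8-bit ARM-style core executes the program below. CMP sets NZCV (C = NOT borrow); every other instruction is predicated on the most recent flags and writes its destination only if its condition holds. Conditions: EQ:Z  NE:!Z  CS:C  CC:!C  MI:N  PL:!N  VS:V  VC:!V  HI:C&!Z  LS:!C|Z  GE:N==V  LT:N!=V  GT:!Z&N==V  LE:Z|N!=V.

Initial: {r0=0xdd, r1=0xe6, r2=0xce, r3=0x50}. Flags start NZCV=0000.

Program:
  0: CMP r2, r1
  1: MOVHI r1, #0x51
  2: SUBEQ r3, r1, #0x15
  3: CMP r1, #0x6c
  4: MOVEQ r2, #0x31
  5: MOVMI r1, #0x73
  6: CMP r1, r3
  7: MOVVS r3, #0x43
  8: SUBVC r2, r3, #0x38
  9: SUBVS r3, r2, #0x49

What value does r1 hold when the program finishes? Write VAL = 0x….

VAL = 0xe6

[0] flags=1000 → (cmp)
[1] flags=1000 HI?F → skip
[2] flags=1000 EQ?F → skip
[3] flags=0011 → (cmp)
[4] flags=0011 EQ?F → skip
[5] flags=0011 MI?F → skip
[6] flags=1010 → (cmp)
[7] flags=1010 VS?F → skip
[8] flags=1010 VC?T → r2=0x18
[9] flags=1010 VS?F → skip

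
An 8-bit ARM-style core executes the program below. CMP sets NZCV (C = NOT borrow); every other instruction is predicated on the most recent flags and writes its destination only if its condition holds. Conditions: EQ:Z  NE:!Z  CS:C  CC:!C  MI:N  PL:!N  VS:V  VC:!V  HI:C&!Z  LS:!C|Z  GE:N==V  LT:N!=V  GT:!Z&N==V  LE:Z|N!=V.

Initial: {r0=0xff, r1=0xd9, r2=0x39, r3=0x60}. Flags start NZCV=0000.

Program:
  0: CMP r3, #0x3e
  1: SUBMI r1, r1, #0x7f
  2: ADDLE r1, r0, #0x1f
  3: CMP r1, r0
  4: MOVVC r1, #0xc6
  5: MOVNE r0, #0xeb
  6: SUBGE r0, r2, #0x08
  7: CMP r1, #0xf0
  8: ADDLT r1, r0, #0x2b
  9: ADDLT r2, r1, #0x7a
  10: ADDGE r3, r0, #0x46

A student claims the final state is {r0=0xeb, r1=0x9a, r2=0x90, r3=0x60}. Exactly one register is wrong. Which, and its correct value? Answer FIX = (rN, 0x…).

[0] flags=0010 → (cmp)
[1] flags=0010 MI?F → skip
[2] flags=0010 LE?F → skip
[3] flags=1000 → (cmp)
[4] flags=1000 VC?T → r1=0xc6
[5] flags=1000 NE?T → r0=0xeb
[6] flags=1000 GE?F → skip
[7] flags=1000 → (cmp)
[8] flags=1000 LT?T → r1=0x16
[9] flags=1000 LT?T → r2=0x90
[10] flags=1000 GE?F → skip

FIX = (r1, 0x16)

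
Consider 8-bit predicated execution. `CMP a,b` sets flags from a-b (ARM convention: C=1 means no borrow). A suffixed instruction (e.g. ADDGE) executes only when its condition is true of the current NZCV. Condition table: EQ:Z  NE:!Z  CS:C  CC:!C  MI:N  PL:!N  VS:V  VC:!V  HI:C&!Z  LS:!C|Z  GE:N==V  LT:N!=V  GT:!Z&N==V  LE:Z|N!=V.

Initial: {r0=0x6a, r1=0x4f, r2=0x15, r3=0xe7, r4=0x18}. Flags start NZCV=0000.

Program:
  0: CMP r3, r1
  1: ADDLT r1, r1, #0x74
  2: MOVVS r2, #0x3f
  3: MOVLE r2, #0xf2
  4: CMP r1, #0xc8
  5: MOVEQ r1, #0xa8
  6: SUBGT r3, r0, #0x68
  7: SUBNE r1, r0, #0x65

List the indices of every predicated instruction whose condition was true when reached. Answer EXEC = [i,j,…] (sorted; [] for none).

EXEC = [1,3,7]

[0] flags=1010 → (cmp)
[1] flags=1010 LT?T → r1=0xc3
[2] flags=1010 VS?F → skip
[3] flags=1010 LE?T → r2=0xf2
[4] flags=1000 → (cmp)
[5] flags=1000 EQ?F → skip
[6] flags=1000 GT?F → skip
[7] flags=1000 NE?T → r1=0x05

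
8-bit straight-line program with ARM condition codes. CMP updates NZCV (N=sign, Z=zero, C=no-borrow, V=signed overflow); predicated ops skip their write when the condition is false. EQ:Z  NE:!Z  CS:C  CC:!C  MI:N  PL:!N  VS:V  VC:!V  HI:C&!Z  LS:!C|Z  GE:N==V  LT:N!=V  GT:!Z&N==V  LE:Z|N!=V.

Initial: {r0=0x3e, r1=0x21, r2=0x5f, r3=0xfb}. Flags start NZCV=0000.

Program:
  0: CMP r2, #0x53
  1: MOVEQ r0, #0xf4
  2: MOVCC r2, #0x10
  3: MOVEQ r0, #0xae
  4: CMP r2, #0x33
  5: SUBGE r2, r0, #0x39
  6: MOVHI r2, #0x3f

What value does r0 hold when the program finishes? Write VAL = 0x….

VAL = 0x3e

[0] flags=0010 → (cmp)
[1] flags=0010 EQ?F → skip
[2] flags=0010 CC?F → skip
[3] flags=0010 EQ?F → skip
[4] flags=0010 → (cmp)
[5] flags=0010 GE?T → r2=0x05
[6] flags=0010 HI?T → r2=0x3f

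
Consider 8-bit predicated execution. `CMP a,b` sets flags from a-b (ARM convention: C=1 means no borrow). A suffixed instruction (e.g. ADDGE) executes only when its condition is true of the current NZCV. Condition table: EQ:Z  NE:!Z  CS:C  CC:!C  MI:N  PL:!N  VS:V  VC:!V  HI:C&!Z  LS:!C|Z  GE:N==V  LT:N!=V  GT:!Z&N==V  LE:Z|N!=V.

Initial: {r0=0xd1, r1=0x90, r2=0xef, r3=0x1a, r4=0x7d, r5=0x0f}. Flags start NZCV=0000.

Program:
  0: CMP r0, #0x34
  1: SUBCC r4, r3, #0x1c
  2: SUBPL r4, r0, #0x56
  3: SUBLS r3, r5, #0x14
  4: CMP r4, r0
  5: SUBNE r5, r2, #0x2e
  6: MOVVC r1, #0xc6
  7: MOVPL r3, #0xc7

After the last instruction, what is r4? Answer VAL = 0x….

VAL = 0x7d

[0] flags=1010 → (cmp)
[1] flags=1010 CC?F → skip
[2] flags=1010 PL?F → skip
[3] flags=1010 LS?F → skip
[4] flags=1001 → (cmp)
[5] flags=1001 NE?T → r5=0xc1
[6] flags=1001 VC?F → skip
[7] flags=1001 PL?F → skip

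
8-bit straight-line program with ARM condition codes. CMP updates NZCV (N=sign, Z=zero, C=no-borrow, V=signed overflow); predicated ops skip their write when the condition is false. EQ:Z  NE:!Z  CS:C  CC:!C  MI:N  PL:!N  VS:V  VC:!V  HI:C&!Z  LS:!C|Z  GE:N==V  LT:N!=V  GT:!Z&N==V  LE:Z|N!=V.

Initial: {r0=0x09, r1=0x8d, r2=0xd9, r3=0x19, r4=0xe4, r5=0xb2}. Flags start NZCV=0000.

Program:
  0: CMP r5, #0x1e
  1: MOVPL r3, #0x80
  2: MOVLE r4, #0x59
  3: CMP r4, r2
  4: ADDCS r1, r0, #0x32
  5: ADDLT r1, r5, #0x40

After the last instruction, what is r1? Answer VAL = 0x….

0: ✓ CMP  NZCV=1010
1: · MOVPL
2: ✓ MOVLE  r4←0x59
3: ✓ CMP  NZCV=1001
4: · ADDCS
5: · ADDLT

VAL = 0x8d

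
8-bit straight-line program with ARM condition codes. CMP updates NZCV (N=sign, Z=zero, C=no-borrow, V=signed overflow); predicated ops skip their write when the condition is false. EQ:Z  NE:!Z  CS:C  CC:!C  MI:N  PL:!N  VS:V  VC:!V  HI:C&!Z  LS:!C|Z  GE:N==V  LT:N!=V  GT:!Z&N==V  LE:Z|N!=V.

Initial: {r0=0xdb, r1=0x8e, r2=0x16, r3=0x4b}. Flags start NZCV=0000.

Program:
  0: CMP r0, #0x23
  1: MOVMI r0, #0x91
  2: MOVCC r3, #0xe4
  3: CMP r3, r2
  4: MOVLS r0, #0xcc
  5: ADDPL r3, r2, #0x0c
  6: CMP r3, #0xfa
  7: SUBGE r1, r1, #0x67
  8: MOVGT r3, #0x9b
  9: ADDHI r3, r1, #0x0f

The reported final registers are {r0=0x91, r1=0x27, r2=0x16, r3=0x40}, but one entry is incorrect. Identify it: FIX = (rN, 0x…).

FIX = (r3, 0x9b)

[0] flags=1010 → (cmp)
[1] flags=1010 MI?T → r0=0x91
[2] flags=1010 CC?F → skip
[3] flags=0010 → (cmp)
[4] flags=0010 LS?F → skip
[5] flags=0010 PL?T → r3=0x22
[6] flags=0000 → (cmp)
[7] flags=0000 GE?T → r1=0x27
[8] flags=0000 GT?T → r3=0x9b
[9] flags=0000 HI?F → skip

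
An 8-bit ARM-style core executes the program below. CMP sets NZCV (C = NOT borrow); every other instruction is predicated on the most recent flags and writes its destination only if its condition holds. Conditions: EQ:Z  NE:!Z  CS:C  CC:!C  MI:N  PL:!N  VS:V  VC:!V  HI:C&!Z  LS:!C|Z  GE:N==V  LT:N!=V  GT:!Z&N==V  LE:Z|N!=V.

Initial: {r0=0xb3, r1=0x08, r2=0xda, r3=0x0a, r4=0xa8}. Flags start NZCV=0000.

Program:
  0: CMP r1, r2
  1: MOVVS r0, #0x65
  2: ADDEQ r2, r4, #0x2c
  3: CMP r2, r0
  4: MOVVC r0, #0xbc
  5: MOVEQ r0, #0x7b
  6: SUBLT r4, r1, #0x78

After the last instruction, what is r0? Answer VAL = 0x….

VAL = 0xbc

[0] flags=0000 → (cmp)
[1] flags=0000 VS?F → skip
[2] flags=0000 EQ?F → skip
[3] flags=0010 → (cmp)
[4] flags=0010 VC?T → r0=0xbc
[5] flags=0010 EQ?F → skip
[6] flags=0010 LT?F → skip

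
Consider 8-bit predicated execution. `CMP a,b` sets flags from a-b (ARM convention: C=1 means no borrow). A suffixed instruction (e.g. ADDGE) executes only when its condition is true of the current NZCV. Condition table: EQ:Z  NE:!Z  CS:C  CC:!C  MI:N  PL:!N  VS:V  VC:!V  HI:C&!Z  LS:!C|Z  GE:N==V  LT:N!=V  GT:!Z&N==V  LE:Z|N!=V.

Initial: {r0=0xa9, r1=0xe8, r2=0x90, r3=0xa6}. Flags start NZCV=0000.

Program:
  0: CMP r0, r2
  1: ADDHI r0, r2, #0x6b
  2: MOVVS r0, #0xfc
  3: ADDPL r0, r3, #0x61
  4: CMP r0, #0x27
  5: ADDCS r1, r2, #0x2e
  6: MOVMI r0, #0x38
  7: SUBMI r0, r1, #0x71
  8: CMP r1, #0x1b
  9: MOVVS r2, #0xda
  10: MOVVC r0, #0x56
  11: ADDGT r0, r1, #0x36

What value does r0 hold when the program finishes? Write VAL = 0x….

VAL = 0x56

[0] flags=0010 → (cmp)
[1] flags=0010 HI?T → r0=0xfb
[2] flags=0010 VS?F → skip
[3] flags=0010 PL?T → r0=0x07
[4] flags=1000 → (cmp)
[5] flags=1000 CS?F → skip
[6] flags=1000 MI?T → r0=0x38
[7] flags=1000 MI?T → r0=0x77
[8] flags=1010 → (cmp)
[9] flags=1010 VS?F → skip
[10] flags=1010 VC?T → r0=0x56
[11] flags=1010 GT?F → skip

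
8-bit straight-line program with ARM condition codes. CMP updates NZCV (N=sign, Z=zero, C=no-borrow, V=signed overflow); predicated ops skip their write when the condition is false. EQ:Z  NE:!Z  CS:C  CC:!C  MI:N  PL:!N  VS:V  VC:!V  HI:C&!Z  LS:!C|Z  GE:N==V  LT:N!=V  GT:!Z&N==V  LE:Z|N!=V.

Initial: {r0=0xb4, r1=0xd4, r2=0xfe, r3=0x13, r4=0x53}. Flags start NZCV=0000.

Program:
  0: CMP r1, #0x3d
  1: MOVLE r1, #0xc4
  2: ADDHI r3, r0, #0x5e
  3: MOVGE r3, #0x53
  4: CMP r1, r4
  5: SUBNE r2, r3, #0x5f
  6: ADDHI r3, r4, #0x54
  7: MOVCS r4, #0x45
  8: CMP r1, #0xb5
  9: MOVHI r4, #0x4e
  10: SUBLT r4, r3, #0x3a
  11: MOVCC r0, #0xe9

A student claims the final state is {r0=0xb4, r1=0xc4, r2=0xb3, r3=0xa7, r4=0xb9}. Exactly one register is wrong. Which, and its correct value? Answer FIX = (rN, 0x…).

FIX = (r4, 0x4e)

0: ✓ CMP  NZCV=1010
1: ✓ MOVLE  r1←0xc4
2: ✓ ADDHI  r3←0x12
3: · MOVGE
4: ✓ CMP  NZCV=0011
5: ✓ SUBNE  r2←0xb3
6: ✓ ADDHI  r3←0xa7
7: ✓ MOVCS  r4←0x45
8: ✓ CMP  NZCV=0010
9: ✓ MOVHI  r4←0x4e
10: · SUBLT
11: · MOVCC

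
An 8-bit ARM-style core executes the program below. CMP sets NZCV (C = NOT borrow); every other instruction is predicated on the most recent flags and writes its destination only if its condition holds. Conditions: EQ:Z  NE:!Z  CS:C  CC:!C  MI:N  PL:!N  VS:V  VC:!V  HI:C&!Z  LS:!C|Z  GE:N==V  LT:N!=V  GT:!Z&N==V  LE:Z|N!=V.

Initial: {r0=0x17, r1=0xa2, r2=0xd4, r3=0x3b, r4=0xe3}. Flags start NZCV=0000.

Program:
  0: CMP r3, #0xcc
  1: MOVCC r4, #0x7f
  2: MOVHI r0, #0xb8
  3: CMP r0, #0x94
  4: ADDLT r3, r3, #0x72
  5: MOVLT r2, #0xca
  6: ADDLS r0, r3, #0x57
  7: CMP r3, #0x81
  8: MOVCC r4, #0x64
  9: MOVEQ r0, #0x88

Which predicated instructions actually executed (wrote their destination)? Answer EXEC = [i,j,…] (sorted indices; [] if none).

EXEC = [1,6,8]

[0] flags=0000 → (cmp)
[1] flags=0000 CC?T → r4=0x7f
[2] flags=0000 HI?F → skip
[3] flags=1001 → (cmp)
[4] flags=1001 LT?F → skip
[5] flags=1001 LT?F → skip
[6] flags=1001 LS?T → r0=0x92
[7] flags=1001 → (cmp)
[8] flags=1001 CC?T → r4=0x64
[9] flags=1001 EQ?F → skip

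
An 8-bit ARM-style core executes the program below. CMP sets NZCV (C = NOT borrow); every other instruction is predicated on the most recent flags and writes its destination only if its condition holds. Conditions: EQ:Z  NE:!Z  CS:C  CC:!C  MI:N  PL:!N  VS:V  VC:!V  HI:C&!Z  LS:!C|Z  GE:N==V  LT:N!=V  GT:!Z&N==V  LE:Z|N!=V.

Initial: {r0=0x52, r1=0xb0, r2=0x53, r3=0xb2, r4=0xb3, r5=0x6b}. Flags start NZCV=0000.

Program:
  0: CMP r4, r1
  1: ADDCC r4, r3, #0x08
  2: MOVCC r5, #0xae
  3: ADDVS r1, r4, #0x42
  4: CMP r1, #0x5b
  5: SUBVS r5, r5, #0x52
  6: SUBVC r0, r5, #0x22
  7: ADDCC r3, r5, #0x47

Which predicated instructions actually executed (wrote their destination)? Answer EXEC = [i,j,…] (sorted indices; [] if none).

[0] flags=0010 → (cmp)
[1] flags=0010 CC?F → skip
[2] flags=0010 CC?F → skip
[3] flags=0010 VS?F → skip
[4] flags=0011 → (cmp)
[5] flags=0011 VS?T → r5=0x19
[6] flags=0011 VC?F → skip
[7] flags=0011 CC?F → skip

EXEC = [5]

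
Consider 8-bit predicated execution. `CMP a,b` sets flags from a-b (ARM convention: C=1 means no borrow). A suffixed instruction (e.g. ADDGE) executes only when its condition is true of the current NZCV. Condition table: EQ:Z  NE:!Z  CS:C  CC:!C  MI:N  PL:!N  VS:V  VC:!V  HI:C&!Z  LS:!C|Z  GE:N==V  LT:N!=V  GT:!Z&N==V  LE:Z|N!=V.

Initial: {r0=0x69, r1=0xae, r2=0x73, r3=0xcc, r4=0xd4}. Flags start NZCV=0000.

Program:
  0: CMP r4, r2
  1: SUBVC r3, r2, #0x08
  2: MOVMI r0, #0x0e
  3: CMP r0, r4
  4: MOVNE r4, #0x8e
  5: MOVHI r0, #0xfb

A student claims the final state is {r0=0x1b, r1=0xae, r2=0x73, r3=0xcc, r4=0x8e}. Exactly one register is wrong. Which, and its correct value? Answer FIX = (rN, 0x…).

0: ✓ CMP  NZCV=0011
1: · SUBVC
2: · MOVMI
3: ✓ CMP  NZCV=1001
4: ✓ MOVNE  r4←0x8e
5: · MOVHI

FIX = (r0, 0x69)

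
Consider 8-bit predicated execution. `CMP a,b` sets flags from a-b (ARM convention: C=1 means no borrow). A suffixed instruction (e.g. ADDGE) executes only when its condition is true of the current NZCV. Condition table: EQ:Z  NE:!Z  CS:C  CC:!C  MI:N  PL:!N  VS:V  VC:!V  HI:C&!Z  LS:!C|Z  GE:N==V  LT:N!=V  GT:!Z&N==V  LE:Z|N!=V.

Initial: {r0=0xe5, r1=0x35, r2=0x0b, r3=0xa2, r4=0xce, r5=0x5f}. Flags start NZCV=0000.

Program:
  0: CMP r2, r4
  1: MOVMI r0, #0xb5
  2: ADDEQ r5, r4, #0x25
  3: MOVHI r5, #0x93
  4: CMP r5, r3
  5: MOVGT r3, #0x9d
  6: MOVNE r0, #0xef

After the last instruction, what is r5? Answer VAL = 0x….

[0] flags=0000 → (cmp)
[1] flags=0000 MI?F → skip
[2] flags=0000 EQ?F → skip
[3] flags=0000 HI?F → skip
[4] flags=1001 → (cmp)
[5] flags=1001 GT?T → r3=0x9d
[6] flags=1001 NE?T → r0=0xef

VAL = 0x5f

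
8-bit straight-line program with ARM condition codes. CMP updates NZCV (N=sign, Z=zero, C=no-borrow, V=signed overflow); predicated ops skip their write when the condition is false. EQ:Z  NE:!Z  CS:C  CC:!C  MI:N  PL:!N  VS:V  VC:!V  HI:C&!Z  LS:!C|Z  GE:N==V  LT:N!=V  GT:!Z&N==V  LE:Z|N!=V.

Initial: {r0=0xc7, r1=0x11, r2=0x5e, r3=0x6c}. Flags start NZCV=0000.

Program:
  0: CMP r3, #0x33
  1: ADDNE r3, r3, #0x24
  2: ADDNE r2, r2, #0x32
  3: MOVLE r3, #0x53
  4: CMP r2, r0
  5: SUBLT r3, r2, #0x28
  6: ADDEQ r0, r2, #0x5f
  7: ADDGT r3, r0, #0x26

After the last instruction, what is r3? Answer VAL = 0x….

VAL = 0x68

0: ✓ CMP  NZCV=0010
1: ✓ ADDNE  r3←0x90
2: ✓ ADDNE  r2←0x90
3: · MOVLE
4: ✓ CMP  NZCV=1000
5: ✓ SUBLT  r3←0x68
6: · ADDEQ
7: · ADDGT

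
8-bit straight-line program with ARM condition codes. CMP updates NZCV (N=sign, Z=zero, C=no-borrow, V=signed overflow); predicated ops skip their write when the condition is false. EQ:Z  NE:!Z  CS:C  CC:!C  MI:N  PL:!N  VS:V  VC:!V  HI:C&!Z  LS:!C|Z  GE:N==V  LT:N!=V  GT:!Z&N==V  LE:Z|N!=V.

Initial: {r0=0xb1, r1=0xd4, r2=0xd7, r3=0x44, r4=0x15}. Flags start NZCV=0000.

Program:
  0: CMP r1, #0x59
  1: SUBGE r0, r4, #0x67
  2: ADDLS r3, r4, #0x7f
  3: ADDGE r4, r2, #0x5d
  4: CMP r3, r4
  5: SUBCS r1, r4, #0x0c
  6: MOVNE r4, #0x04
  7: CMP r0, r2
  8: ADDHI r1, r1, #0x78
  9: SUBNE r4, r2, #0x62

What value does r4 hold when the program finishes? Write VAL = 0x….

VAL = 0x75

[0] flags=0011 → (cmp)
[1] flags=0011 GE?F → skip
[2] flags=0011 LS?F → skip
[3] flags=0011 GE?F → skip
[4] flags=0010 → (cmp)
[5] flags=0010 CS?T → r1=0x09
[6] flags=0010 NE?T → r4=0x04
[7] flags=1000 → (cmp)
[8] flags=1000 HI?F → skip
[9] flags=1000 NE?T → r4=0x75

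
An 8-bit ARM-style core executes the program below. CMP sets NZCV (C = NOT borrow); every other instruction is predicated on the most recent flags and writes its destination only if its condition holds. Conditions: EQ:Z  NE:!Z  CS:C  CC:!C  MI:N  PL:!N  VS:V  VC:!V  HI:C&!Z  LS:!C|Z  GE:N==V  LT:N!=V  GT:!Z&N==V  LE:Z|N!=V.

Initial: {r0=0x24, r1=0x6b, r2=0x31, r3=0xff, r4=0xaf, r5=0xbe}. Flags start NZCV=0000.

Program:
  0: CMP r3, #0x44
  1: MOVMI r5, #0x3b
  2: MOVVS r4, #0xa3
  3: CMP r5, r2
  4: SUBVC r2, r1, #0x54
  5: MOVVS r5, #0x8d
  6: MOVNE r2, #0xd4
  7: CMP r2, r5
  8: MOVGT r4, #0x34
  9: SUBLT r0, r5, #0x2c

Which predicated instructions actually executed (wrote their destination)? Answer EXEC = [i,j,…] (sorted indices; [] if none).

EXEC = [1,4,6,9]

0: ✓ CMP  NZCV=1010
1: ✓ MOVMI  r5←0x3b
2: · MOVVS
3: ✓ CMP  NZCV=0010
4: ✓ SUBVC  r2←0x17
5: · MOVVS
6: ✓ MOVNE  r2←0xd4
7: ✓ CMP  NZCV=1010
8: · MOVGT
9: ✓ SUBLT  r0←0x0f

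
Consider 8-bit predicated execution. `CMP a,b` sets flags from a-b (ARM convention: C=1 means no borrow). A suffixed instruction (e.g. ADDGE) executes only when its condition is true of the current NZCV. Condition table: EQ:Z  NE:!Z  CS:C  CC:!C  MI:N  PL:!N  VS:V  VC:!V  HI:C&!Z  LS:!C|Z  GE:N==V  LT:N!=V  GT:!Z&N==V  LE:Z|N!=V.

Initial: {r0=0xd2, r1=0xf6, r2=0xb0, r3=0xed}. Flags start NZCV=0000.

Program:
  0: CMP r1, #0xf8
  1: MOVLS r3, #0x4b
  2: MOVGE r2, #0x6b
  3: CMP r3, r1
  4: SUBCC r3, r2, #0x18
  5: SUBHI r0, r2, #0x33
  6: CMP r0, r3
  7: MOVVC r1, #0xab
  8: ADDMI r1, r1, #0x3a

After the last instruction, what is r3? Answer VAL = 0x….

0: ✓ CMP  NZCV=1000
1: ✓ MOVLS  r3←0x4b
2: · MOVGE
3: ✓ CMP  NZCV=0000
4: ✓ SUBCC  r3←0x98
5: · SUBHI
6: ✓ CMP  NZCV=0010
7: ✓ MOVVC  r1←0xab
8: · ADDMI

VAL = 0x98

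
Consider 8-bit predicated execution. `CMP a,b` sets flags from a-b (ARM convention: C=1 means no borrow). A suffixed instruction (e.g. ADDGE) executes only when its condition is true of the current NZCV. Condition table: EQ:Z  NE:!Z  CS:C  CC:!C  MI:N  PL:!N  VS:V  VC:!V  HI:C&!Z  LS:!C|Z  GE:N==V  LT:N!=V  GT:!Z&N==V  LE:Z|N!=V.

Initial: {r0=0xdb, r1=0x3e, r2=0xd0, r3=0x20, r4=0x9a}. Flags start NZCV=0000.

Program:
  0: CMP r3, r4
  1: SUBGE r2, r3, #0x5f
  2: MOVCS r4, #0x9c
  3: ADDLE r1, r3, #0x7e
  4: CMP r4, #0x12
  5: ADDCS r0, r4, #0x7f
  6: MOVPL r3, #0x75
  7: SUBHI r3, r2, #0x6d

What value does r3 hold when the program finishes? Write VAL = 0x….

[0] flags=1001 → (cmp)
[1] flags=1001 GE?T → r2=0xc1
[2] flags=1001 CS?F → skip
[3] flags=1001 LE?F → skip
[4] flags=1010 → (cmp)
[5] flags=1010 CS?T → r0=0x19
[6] flags=1010 PL?F → skip
[7] flags=1010 HI?T → r3=0x54

VAL = 0x54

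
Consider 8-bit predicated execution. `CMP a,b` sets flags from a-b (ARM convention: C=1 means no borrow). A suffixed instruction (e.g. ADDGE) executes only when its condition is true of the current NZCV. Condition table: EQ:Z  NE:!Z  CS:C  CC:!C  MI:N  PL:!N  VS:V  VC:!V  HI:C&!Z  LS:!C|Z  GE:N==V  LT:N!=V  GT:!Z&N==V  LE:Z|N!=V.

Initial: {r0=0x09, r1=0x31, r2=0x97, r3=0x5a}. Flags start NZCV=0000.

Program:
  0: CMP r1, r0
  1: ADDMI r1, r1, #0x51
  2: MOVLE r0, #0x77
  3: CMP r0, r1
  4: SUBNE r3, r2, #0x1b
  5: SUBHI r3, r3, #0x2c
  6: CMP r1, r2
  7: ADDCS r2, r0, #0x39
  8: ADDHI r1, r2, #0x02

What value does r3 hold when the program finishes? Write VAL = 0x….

VAL = 0x7c

0: ✓ CMP  NZCV=0010
1: · ADDMI
2: · MOVLE
3: ✓ CMP  NZCV=1000
4: ✓ SUBNE  r3←0x7c
5: · SUBHI
6: ✓ CMP  NZCV=1001
7: · ADDCS
8: · ADDHI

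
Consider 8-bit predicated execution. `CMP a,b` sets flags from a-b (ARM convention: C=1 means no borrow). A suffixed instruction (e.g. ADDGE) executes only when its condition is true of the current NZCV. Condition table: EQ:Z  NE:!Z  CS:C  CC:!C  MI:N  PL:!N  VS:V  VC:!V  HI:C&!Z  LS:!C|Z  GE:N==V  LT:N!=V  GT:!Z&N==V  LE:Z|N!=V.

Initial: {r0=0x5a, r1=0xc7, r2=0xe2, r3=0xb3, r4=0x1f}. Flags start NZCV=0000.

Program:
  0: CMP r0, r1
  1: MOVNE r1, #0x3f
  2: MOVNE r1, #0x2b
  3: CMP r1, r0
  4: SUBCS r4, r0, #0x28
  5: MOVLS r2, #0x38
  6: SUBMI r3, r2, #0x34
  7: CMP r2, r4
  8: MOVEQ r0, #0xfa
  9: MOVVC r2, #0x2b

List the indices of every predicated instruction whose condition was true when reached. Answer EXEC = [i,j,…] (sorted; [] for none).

[0] flags=1001 → (cmp)
[1] flags=1001 NE?T → r1=0x3f
[2] flags=1001 NE?T → r1=0x2b
[3] flags=1000 → (cmp)
[4] flags=1000 CS?F → skip
[5] flags=1000 LS?T → r2=0x38
[6] flags=1000 MI?T → r3=0x04
[7] flags=0010 → (cmp)
[8] flags=0010 EQ?F → skip
[9] flags=0010 VC?T → r2=0x2b

EXEC = [1,2,5,6,9]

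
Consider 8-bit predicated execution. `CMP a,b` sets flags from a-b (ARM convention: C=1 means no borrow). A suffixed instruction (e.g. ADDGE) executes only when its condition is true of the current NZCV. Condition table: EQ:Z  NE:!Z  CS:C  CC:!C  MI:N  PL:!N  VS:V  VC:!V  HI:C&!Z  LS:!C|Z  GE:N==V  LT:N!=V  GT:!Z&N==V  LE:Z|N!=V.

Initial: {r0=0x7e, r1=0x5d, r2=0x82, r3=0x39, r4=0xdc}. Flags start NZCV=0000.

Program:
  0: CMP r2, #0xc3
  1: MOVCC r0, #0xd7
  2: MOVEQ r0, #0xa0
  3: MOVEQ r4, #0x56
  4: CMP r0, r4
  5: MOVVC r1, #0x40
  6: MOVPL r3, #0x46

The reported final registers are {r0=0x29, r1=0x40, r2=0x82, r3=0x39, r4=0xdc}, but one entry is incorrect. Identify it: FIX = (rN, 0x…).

FIX = (r0, 0xd7)

[0] flags=1000 → (cmp)
[1] flags=1000 CC?T → r0=0xd7
[2] flags=1000 EQ?F → skip
[3] flags=1000 EQ?F → skip
[4] flags=1000 → (cmp)
[5] flags=1000 VC?T → r1=0x40
[6] flags=1000 PL?F → skip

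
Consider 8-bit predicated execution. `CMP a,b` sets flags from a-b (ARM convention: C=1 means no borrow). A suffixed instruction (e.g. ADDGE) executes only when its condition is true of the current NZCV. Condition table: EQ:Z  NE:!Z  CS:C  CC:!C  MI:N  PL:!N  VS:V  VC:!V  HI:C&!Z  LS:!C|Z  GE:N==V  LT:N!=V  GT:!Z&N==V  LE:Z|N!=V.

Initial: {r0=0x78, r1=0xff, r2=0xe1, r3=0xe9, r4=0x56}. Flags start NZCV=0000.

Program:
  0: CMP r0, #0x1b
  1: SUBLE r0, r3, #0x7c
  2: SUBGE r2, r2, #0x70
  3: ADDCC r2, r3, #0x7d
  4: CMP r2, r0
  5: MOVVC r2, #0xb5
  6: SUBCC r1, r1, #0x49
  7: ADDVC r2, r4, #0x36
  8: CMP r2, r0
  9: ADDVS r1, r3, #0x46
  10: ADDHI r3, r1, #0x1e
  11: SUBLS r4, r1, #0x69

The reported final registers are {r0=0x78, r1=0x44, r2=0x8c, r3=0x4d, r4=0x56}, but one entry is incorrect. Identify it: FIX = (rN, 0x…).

FIX = (r1, 0x2f)

[0] flags=0010 → (cmp)
[1] flags=0010 LE?F → skip
[2] flags=0010 GE?T → r2=0x71
[3] flags=0010 CC?F → skip
[4] flags=1000 → (cmp)
[5] flags=1000 VC?T → r2=0xb5
[6] flags=1000 CC?T → r1=0xb6
[7] flags=1000 VC?T → r2=0x8c
[8] flags=0011 → (cmp)
[9] flags=0011 VS?T → r1=0x2f
[10] flags=0011 HI?T → r3=0x4d
[11] flags=0011 LS?F → skip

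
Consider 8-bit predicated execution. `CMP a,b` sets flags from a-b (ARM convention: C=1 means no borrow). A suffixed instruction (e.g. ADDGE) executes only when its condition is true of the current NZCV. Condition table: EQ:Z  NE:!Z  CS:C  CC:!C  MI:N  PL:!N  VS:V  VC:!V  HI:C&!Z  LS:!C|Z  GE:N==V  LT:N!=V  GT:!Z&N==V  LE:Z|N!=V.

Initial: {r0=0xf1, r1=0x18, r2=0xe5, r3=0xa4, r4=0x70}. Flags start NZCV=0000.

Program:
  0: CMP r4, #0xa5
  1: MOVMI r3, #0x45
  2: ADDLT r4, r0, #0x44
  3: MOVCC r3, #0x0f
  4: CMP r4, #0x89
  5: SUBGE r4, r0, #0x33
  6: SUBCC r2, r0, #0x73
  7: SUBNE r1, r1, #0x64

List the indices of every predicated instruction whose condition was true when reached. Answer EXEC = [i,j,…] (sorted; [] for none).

EXEC = [1,3,5,6,7]

0: ✓ CMP  NZCV=1001
1: ✓ MOVMI  r3←0x45
2: · ADDLT
3: ✓ MOVCC  r3←0x0f
4: ✓ CMP  NZCV=1001
5: ✓ SUBGE  r4←0xbe
6: ✓ SUBCC  r2←0x7e
7: ✓ SUBNE  r1←0xb4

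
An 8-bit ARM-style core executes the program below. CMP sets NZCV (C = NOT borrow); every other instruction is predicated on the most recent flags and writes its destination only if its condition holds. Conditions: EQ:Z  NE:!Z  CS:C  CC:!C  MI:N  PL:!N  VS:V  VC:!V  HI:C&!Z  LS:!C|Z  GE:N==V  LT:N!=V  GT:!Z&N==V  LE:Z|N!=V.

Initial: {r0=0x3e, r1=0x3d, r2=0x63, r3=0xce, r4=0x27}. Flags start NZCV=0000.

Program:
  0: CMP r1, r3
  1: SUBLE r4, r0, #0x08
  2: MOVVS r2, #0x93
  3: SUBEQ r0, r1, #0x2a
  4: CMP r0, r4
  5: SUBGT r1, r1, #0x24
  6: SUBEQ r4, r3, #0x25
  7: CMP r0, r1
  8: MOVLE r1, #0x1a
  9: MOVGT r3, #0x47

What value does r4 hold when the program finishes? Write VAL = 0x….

VAL = 0x27

0: ✓ CMP  NZCV=0000
1: · SUBLE
2: · MOVVS
3: · SUBEQ
4: ✓ CMP  NZCV=0010
5: ✓ SUBGT  r1←0x19
6: · SUBEQ
7: ✓ CMP  NZCV=0010
8: · MOVLE
9: ✓ MOVGT  r3←0x47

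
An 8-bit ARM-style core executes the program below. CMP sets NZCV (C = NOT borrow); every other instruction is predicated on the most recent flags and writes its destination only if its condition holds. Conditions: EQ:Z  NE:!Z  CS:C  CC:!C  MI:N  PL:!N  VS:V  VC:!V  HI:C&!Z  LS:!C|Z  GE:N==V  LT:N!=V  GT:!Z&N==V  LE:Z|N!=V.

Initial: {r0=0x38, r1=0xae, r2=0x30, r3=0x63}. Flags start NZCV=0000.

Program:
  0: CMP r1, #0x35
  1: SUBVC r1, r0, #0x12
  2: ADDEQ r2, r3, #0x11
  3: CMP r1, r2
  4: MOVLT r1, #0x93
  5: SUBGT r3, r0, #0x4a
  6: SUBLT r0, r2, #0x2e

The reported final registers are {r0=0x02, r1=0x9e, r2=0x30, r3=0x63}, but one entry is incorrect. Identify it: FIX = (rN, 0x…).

FIX = (r1, 0x93)

[0] flags=0011 → (cmp)
[1] flags=0011 VC?F → skip
[2] flags=0011 EQ?F → skip
[3] flags=0011 → (cmp)
[4] flags=0011 LT?T → r1=0x93
[5] flags=0011 GT?F → skip
[6] flags=0011 LT?T → r0=0x02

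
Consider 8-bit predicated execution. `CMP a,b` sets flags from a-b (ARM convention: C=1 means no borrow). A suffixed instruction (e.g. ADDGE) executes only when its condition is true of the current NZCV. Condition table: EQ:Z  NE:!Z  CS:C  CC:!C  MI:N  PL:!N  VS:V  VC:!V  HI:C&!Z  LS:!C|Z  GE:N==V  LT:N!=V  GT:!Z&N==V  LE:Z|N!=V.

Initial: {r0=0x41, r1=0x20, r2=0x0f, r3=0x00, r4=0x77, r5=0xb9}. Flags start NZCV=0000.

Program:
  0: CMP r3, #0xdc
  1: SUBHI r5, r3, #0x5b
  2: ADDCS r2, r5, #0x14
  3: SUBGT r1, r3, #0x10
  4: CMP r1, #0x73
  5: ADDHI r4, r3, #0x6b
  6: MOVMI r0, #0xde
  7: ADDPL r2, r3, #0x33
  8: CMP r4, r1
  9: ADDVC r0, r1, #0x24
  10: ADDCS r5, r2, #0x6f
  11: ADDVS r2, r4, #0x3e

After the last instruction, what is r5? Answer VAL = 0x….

[0] flags=0000 → (cmp)
[1] flags=0000 HI?F → skip
[2] flags=0000 CS?F → skip
[3] flags=0000 GT?T → r1=0xf0
[4] flags=0011 → (cmp)
[5] flags=0011 HI?T → r4=0x6b
[6] flags=0011 MI?F → skip
[7] flags=0011 PL?T → r2=0x33
[8] flags=0000 → (cmp)
[9] flags=0000 VC?T → r0=0x14
[10] flags=0000 CS?F → skip
[11] flags=0000 VS?F → skip

VAL = 0xb9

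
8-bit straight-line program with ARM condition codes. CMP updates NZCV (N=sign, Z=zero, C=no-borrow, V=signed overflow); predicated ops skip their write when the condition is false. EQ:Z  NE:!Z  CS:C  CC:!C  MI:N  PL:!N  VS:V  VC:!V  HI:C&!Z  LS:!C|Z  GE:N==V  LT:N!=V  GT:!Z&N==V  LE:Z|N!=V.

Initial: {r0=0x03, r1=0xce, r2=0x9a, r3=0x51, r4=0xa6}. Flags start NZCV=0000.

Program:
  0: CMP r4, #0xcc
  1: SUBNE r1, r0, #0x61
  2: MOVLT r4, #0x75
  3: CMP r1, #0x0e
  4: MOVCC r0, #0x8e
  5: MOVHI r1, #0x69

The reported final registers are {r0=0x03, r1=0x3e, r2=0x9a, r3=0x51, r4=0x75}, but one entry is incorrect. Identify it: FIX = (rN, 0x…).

FIX = (r1, 0x69)

[0] flags=1000 → (cmp)
[1] flags=1000 NE?T → r1=0xa2
[2] flags=1000 LT?T → r4=0x75
[3] flags=1010 → (cmp)
[4] flags=1010 CC?F → skip
[5] flags=1010 HI?T → r1=0x69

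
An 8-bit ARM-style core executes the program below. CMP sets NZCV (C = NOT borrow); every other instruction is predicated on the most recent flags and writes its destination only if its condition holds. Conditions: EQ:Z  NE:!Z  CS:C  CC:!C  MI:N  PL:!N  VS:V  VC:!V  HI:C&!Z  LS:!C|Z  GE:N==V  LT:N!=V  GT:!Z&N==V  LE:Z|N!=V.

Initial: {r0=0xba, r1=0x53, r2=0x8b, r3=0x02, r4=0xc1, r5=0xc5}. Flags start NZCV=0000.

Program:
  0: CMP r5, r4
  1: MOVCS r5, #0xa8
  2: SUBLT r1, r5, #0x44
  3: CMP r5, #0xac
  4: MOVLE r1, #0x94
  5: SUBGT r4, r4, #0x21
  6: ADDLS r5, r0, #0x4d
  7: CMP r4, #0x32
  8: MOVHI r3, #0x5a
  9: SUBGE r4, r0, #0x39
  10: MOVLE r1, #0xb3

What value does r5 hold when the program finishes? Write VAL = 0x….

0: ✓ CMP  NZCV=0010
1: ✓ MOVCS  r5←0xa8
2: · SUBLT
3: ✓ CMP  NZCV=1000
4: ✓ MOVLE  r1←0x94
5: · SUBGT
6: ✓ ADDLS  r5←0x07
7: ✓ CMP  NZCV=1010
8: ✓ MOVHI  r3←0x5a
9: · SUBGE
10: ✓ MOVLE  r1←0xb3

VAL = 0x07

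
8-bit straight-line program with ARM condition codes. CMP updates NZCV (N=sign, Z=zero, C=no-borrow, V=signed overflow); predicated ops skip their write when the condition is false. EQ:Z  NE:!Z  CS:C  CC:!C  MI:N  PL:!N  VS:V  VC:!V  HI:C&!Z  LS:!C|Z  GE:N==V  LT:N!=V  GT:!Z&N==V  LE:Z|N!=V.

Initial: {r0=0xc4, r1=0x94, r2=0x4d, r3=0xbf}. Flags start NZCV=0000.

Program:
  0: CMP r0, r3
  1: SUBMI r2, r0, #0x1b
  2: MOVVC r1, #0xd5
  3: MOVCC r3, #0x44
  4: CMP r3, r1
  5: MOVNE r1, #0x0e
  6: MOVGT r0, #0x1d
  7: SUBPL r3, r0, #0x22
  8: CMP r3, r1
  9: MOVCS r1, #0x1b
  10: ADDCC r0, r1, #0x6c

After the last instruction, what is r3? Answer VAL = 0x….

0: ✓ CMP  NZCV=0010
1: · SUBMI
2: ✓ MOVVC  r1←0xd5
3: · MOVCC
4: ✓ CMP  NZCV=1000
5: ✓ MOVNE  r1←0x0e
6: · MOVGT
7: · SUBPL
8: ✓ CMP  NZCV=1010
9: ✓ MOVCS  r1←0x1b
10: · ADDCC

VAL = 0xbf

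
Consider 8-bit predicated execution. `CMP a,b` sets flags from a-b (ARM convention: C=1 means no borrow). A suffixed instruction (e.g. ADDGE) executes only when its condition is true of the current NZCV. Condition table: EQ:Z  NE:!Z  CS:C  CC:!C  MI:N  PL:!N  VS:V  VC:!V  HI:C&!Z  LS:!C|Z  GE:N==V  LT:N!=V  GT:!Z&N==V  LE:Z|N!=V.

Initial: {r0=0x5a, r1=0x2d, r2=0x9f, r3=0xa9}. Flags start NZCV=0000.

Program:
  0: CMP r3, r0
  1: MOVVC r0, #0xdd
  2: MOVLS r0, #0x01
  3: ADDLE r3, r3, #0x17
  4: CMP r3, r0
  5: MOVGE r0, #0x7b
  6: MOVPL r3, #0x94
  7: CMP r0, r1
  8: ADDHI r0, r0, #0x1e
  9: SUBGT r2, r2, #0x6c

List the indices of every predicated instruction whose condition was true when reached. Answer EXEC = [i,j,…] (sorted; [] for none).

[0] flags=0011 → (cmp)
[1] flags=0011 VC?F → skip
[2] flags=0011 LS?F → skip
[3] flags=0011 LE?T → r3=0xc0
[4] flags=0011 → (cmp)
[5] flags=0011 GE?F → skip
[6] flags=0011 PL?T → r3=0x94
[7] flags=0010 → (cmp)
[8] flags=0010 HI?T → r0=0x78
[9] flags=0010 GT?T → r2=0x33

EXEC = [3,6,8,9]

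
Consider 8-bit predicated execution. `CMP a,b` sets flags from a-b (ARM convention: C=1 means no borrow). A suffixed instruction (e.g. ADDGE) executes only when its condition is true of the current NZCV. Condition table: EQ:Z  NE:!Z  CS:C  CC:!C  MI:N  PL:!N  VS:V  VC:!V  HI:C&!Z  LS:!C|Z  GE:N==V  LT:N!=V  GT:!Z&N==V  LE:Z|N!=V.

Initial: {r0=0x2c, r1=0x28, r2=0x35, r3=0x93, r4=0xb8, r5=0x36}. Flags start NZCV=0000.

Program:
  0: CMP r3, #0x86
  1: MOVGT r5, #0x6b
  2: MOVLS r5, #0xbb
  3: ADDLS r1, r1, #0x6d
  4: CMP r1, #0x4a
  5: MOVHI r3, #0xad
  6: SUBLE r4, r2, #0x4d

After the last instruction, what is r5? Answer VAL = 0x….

VAL = 0x6b

0: ✓ CMP  NZCV=0010
1: ✓ MOVGT  r5←0x6b
2: · MOVLS
3: · ADDLS
4: ✓ CMP  NZCV=1000
5: · MOVHI
6: ✓ SUBLE  r4←0xe8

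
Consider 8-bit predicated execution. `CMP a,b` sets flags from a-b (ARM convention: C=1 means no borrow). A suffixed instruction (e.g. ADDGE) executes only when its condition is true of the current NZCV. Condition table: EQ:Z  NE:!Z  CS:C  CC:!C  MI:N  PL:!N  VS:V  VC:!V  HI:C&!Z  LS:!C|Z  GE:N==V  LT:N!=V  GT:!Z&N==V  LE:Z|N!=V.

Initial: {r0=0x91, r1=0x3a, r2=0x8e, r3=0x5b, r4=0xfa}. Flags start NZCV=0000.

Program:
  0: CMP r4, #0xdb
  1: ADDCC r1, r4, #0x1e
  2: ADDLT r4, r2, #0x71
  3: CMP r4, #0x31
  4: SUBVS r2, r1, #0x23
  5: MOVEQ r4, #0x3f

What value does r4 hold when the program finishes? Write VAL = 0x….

VAL = 0xfa

[0] flags=0010 → (cmp)
[1] flags=0010 CC?F → skip
[2] flags=0010 LT?F → skip
[3] flags=1010 → (cmp)
[4] flags=1010 VS?F → skip
[5] flags=1010 EQ?F → skip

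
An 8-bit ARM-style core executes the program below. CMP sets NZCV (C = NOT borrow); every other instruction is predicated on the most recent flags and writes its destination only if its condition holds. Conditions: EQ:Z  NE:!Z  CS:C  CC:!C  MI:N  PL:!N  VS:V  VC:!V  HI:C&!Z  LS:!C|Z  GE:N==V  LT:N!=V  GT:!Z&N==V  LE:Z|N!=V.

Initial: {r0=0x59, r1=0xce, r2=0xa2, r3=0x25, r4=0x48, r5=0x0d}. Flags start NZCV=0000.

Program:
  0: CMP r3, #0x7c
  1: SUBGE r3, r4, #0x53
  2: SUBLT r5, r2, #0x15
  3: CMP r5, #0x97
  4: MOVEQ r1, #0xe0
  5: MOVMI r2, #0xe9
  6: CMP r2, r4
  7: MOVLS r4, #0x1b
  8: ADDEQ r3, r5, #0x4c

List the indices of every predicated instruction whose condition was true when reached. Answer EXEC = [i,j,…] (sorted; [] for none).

0: ✓ CMP  NZCV=1000
1: · SUBGE
2: ✓ SUBLT  r5←0x8d
3: ✓ CMP  NZCV=1000
4: · MOVEQ
5: ✓ MOVMI  r2←0xe9
6: ✓ CMP  NZCV=1010
7: · MOVLS
8: · ADDEQ

EXEC = [2,5]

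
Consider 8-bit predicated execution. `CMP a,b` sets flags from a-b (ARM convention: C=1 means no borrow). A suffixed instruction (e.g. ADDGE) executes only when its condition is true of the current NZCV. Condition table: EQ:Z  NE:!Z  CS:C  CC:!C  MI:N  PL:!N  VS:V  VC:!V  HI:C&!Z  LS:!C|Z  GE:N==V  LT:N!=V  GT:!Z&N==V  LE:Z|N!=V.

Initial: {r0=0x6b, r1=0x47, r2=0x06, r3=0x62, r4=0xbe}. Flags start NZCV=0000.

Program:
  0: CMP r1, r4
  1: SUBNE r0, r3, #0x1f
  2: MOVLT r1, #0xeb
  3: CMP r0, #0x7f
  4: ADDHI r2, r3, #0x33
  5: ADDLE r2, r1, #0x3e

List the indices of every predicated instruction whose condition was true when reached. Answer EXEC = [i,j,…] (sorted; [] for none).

[0] flags=1001 → (cmp)
[1] flags=1001 NE?T → r0=0x43
[2] flags=1001 LT?F → skip
[3] flags=1000 → (cmp)
[4] flags=1000 HI?F → skip
[5] flags=1000 LE?T → r2=0x85

EXEC = [1,5]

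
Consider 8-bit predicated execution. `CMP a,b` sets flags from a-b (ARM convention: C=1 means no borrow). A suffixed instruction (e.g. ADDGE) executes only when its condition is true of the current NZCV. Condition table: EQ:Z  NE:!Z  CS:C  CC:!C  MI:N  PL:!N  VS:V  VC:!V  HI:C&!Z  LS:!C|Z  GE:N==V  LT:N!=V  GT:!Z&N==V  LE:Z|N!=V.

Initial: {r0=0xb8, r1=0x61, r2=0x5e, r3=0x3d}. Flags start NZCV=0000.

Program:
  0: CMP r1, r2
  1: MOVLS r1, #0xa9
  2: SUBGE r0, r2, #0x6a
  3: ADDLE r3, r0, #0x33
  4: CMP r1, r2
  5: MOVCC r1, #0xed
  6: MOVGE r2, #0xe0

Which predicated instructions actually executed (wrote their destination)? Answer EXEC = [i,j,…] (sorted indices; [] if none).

EXEC = [2,6]

[0] flags=0010 → (cmp)
[1] flags=0010 LS?F → skip
[2] flags=0010 GE?T → r0=0xf4
[3] flags=0010 LE?F → skip
[4] flags=0010 → (cmp)
[5] flags=0010 CC?F → skip
[6] flags=0010 GE?T → r2=0xe0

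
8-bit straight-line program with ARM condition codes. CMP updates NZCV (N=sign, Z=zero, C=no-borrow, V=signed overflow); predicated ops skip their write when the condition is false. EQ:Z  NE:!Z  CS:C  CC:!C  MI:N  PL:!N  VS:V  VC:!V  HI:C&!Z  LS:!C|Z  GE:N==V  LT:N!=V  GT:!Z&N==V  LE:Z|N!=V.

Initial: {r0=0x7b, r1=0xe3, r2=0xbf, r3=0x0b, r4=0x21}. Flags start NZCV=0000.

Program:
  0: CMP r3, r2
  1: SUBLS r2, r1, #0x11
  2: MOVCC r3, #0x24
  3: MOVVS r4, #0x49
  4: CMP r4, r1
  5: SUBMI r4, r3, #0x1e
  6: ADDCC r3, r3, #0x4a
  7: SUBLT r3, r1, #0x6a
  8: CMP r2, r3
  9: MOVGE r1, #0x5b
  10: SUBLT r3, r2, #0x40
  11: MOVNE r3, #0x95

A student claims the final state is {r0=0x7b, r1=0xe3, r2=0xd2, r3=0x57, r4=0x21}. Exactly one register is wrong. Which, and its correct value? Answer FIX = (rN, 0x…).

0: ✓ CMP  NZCV=0000
1: ✓ SUBLS  r2←0xd2
2: ✓ MOVCC  r3←0x24
3: · MOVVS
4: ✓ CMP  NZCV=0000
5: · SUBMI
6: ✓ ADDCC  r3←0x6e
7: · SUBLT
8: ✓ CMP  NZCV=0011
9: · MOVGE
10: ✓ SUBLT  r3←0x92
11: ✓ MOVNE  r3←0x95

FIX = (r3, 0x95)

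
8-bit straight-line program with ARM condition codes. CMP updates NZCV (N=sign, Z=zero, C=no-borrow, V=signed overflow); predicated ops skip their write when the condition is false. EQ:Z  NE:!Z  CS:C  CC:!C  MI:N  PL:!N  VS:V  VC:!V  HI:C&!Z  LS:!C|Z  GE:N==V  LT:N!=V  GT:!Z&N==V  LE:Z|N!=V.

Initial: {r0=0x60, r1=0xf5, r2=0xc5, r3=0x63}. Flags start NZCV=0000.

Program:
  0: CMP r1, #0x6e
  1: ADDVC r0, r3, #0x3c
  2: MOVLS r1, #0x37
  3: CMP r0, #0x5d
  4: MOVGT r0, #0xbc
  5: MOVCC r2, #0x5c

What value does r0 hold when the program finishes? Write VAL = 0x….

VAL = 0x9f

0: ✓ CMP  NZCV=1010
1: ✓ ADDVC  r0←0x9f
2: · MOVLS
3: ✓ CMP  NZCV=0011
4: · MOVGT
5: · MOVCC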